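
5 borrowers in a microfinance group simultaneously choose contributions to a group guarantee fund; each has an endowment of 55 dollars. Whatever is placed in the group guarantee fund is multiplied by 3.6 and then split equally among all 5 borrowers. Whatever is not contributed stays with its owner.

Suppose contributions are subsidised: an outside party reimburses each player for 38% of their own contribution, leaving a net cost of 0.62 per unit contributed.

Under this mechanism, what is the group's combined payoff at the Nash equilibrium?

1094.50 dollars

Under the mechanism each unit contributed yields (3.6/5) / 0.62 = 1.1613 back to its contributor per unit of net cost, which exceeds 1, making full contribution the dominant choice for everyone.
At the Nash equilibrium everyone contributes 55. Group total payoff = 5 × (55 × 0.38 + 3.6 × 55) = 1094.50.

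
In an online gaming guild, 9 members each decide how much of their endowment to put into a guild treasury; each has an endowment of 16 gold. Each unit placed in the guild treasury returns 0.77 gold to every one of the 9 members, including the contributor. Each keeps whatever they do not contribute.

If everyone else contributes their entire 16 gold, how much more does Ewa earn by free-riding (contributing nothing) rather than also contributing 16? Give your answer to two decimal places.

3.68 gold

Switching from a contribution of 16 to 0 lets Ewa keep an extra 16 gold, but lowers the guild treasury by 16, which costs Ewa their own share of that drop: 0.77 × 16 = 12.32.
Net gain = 16 − 12.32 = 3.68. The private return per contributed unit (0.77) is below 1, so free-riding is indeed the best response regardless of what the others do.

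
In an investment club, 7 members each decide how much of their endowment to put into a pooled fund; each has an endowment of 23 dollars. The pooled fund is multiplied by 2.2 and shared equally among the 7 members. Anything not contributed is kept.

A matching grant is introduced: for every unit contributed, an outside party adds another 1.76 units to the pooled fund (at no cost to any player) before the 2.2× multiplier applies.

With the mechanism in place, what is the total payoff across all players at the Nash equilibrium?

The effective private return is 2.2 × 2.76 / 7 = 0.8674, which is still under 1, so the mechanism doesn't change anyone's dominant strategy: zero contribution.
At the Nash equilibrium no one contributes; group total payoff = 7 × 23 = 161.

161.00 dollars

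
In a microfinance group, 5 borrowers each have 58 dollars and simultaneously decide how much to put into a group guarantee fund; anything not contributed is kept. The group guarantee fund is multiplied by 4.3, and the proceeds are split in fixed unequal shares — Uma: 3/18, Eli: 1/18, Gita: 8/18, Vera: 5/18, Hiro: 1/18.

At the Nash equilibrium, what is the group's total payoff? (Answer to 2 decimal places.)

672.80 dollars

Each unit j contributes comes back to j as 4.3 × (j's share), so j prefers to contribute only if that share exceeds 1/4.3 = 0.2326; otherwise keeping the unit dominates.
The shares above 0.2326 belong to Gita and Vera, contributing 58 each; the remaining 3 contribute 0. Total contributed: 116.
The group guarantee fund pays out 4.3 × 116 = 498.80 in total (split across the unequal shares, but the aggregate is all that matters for the group sum).
The 3 free-riders keep 58 each, adding 174. Group total = 174 + 498.80 = 672.80.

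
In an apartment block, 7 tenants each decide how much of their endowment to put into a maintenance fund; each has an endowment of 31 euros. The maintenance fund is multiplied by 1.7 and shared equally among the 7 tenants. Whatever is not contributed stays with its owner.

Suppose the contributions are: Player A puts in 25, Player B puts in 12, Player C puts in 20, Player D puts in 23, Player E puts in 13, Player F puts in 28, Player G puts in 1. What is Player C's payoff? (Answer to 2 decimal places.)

Total contributed: 25 + 12 + 20 + 23 + 13 + 28 + 1 = 122.
Each receives 1.7 × 122 / 7 = 29.63 from the maintenance fund.
Player C keeps 31 − 20 = 11, so Player C's payoff is 11 + 29.63 = 40.63.

40.63 euros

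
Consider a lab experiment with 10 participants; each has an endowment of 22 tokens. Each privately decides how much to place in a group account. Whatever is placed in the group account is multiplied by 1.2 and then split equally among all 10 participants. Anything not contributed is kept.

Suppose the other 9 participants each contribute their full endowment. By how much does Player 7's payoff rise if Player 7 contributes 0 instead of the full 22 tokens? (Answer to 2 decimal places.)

Switching from a contribution of 22 to 0 lets Player 7 keep an extra 22 tokens, but lowers the group account by 22, which costs Player 7 their own share of that drop: 1.2/10 × 22 = 2.64.
Net gain = 22 − 2.64 = 19.36. The private return per contributed unit (0.1200) is below 1, so free-riding is indeed the best response regardless of what the others do.

19.36 tokens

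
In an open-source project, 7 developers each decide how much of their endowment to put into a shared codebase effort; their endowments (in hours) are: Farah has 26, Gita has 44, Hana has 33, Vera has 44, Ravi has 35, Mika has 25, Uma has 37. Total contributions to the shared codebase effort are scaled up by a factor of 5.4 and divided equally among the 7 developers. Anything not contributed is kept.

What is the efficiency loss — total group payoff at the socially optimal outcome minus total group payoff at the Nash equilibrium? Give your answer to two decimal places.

1073.60 hours

The private return per contributed unit is 5.4/7 = 0.7714 < 1 for every player regardless of endowment, so the Nash equilibrium is zero contribution and the group total is Σ E_j = 26 + 44 + 33 + 44 + 35 + 25 + 37 = 244.
Each contributed unit returns 5.400 to the group, so the social optimum is full contribution by everyone: group total = 5.400 × 244 = 1317.60.
Efficiency loss = (5.400 − 1) × 244 = 1073.60.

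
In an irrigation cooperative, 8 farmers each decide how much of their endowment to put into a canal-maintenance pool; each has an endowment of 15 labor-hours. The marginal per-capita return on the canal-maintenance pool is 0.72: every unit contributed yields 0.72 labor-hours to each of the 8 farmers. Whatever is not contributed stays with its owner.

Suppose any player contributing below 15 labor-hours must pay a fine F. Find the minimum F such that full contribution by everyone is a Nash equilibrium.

4.20 labor-hours

Given the others contribute fully, the best deviation is to contribute 0 (any partial contribution still incurs the fine and gives up units whose private return 0.72 is below 1).
Deviating from 15 to 0 saves 15 labor-hours but forfeits the deviator's share of the drop in the canal-maintenance pool: 0.72 × 15 = 10.80.
So the deviation gain is 15 − 10.80 = 4.20, and the fine must be at least 4.20 labor-hours to wipe it out.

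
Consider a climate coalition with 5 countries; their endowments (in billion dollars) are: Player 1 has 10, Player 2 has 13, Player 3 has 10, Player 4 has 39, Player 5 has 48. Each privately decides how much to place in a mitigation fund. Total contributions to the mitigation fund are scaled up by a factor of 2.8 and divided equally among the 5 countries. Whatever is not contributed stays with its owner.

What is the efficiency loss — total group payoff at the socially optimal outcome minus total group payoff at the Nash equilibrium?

The private return per contributed unit is 2.8/5 = 0.5600 < 1 for every player regardless of endowment, so the Nash equilibrium is zero contribution and the group total is Σ E_j = 10 + 13 + 10 + 39 + 48 = 120.
Each contributed unit returns 2.800 to the group, so the social optimum is full contribution by everyone: group total = 2.800 × 120 = 336.00.
Efficiency loss = (2.800 − 1) × 120 = 216.00.

216.00 billion dollars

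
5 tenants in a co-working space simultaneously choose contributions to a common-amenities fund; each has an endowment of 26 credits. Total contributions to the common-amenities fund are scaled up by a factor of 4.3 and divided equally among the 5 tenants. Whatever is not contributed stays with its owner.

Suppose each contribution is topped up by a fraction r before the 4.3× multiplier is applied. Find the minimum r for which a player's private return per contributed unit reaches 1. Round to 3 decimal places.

With matching at rate r, one contributed unit becomes (1 + r) in the common-amenities fund and returns 4.3 × (1 + r) / 5 to the contributor.
Setting this equal to 1: 1 + r = 5/4.3 = 1.1628.
So the minimum matching rate is r = 1.1628 − 1 = 0.163.

0.163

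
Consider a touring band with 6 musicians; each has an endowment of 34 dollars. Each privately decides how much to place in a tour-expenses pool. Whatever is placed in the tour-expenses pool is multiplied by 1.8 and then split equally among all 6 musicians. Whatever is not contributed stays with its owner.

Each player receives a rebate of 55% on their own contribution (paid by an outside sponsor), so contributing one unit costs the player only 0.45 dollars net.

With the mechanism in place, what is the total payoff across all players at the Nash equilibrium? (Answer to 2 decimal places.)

With the mechanism, a contributed unit returns (1.8/6) / 0.45 = 0.6667 per unit of net cost — still below 1 — so contributing 0 remains dominant for every player.
At the Nash equilibrium no one contributes; group total payoff = 6 × 34 = 204.

204.00 dollars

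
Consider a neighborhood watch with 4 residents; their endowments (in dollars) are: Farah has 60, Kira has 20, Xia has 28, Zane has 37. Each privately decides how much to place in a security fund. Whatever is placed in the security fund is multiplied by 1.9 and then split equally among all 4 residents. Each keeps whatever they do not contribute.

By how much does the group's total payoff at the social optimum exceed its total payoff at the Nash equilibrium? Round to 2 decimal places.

The private return per contributed unit is 1.9/4 = 0.4750 < 1 for every player regardless of endowment, so the Nash equilibrium is zero contribution and the group total is Σ E_j = 60 + 20 + 28 + 37 = 145.
Each contributed unit returns 1.900 to the group, so the social optimum is full contribution by everyone: group total = 1.900 × 145 = 275.50.
Efficiency loss = (1.900 − 1) × 145 = 130.50.

130.50 dollars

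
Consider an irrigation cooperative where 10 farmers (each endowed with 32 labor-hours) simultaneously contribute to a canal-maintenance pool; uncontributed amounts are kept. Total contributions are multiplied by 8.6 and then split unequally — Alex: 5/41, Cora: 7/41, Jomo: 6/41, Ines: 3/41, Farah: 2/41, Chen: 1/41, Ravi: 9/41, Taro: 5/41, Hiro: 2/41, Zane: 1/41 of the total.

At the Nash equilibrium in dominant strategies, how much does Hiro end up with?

Each unit j contributes comes back to j as 8.6 × (j's share), so j prefers to contribute only if that share exceeds 1/8.6 = 0.1163; otherwise keeping the unit dominates.
The shares above 0.1163 belong to Alex, Cora, Jomo, Ravi and Taro, contributing 32 each; the remaining 5 contribute 0. Total contributed: 160.
Hiro keeps 32 and receives 8.6 × 160 × 2/41 = 67.12 from the canal-maintenance pool, for a payoff of 99.12.

99.12 labor-hours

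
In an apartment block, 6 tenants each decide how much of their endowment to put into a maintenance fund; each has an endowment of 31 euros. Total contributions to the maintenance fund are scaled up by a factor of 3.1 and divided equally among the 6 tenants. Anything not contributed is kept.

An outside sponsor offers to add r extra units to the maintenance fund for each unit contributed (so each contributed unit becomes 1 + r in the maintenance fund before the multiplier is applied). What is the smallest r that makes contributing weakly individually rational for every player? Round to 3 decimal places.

0.935

With matching at rate r, one contributed unit becomes (1 + r) in the maintenance fund and returns 3.1 × (1 + r) / 6 to the contributor.
Setting this equal to 1: 1 + r = 6/3.1 = 1.9355.
So the minimum matching rate is r = 1.9355 − 1 = 0.935.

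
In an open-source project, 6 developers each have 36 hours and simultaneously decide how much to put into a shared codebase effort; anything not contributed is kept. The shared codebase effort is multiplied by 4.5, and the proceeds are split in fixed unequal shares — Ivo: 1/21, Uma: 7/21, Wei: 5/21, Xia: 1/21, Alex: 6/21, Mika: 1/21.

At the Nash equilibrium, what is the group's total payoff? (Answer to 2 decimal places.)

594.00 hours

Each unit j contributes comes back to j as 4.5 × (j's share), so j prefers to contribute only if that share exceeds 1/4.5 = 0.2222; otherwise keeping the unit dominates.
The shares above 0.2222 belong to Uma, Wei and Alex, contributing 36 each; the remaining 3 contribute 0. Total contributed: 108.
The shared codebase effort pays out 4.5 × 108 = 486.00 in total (split across the unequal shares, but the aggregate is all that matters for the group sum).
The 3 free-riders keep 36 each, adding 108. Group total = 108 + 486.00 = 594.00.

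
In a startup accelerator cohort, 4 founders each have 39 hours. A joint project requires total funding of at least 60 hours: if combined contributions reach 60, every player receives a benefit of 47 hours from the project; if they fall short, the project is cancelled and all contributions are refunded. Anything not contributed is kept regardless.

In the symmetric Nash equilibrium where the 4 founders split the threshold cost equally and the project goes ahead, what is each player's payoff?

71 hours

Equal share of the threshold: 60/4 = 15.
At this profile no one gains by cutting their contribution: any cut drops the total below 60, the project is cancelled, contributions are refunded, and the deviator ends with 39, which is less than 39 − 15 + 47 = 71. Contributing more than 15 just wastes the excess. So contributing exactly 15 is a best response.
Each player's payoff: 39 − 15 + 47 = 71.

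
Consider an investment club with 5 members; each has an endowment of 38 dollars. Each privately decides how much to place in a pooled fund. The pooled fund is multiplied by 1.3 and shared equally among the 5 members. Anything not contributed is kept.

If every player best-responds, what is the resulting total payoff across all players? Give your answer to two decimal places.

190.00 dollars

Each contributed unit returns 1.3/5 = 0.2600 to its contributor — below 1 — so contributing 0 is dominant for every player. At the Nash equilibrium everyone keeps their 38, and the group total is 5 × 38 = 190.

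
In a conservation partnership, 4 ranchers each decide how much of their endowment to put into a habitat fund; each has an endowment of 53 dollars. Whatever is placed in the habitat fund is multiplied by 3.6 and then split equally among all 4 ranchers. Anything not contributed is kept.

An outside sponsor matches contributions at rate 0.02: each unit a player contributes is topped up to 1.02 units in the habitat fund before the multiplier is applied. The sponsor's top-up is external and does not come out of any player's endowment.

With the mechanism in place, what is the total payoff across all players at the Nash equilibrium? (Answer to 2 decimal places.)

Even with the mechanism, each unit contributed returns only 3.6 × 1.02 / 4 = 0.9180 per unit of net cost, so contributing nothing is still dominant.
Everyone keeps their endowment and the group total is 4 × 53 = 212.

212.00 dollars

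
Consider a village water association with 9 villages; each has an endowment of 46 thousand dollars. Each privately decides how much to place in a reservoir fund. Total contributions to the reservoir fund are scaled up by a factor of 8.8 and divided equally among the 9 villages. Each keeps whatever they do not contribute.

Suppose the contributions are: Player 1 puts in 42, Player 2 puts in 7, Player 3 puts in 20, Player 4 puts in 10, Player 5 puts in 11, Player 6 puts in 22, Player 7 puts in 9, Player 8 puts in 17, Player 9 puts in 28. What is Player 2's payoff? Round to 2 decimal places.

Total contributed: 42 + 7 + 20 + 10 + 11 + 22 + 9 + 17 + 28 = 166.
Each receives 8.8 × 166 / 9 = 162.31 from the reservoir fund.
Player 2 keeps 46 − 7 = 39, so Player 2's payoff is 39 + 162.31 = 201.31.

201.31 thousand dollars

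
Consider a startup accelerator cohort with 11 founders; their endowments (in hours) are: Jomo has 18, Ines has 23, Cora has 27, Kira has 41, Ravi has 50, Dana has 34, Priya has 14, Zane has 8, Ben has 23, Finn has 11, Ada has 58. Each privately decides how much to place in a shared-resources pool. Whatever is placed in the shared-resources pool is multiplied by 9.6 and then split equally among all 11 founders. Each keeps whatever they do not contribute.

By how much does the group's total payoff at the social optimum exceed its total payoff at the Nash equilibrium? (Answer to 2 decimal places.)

The private return per contributed unit is 9.6/11 = 0.8727 < 1 for every player regardless of endowment, so the Nash equilibrium is zero contribution and the group total is Σ E_j = 18 + 23 + 27 + 41 + 50 + 34 + 14 + 8 + 23 + 11 + 58 = 307.
Each contributed unit returns 9.600 to the group, so the social optimum is full contribution by everyone: group total = 9.600 × 307 = 2947.20.
Efficiency loss = (9.600 − 1) × 307 = 2640.20.

2640.20 hours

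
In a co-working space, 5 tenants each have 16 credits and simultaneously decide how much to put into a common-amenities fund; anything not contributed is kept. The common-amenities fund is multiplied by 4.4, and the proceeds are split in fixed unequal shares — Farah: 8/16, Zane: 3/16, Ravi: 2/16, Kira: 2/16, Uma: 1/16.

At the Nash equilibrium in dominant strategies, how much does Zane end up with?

Player j's private return per contributed unit is 4.4 × (j's share). Contributing is weakly dominant for j when that share is at least 1/4.4 = 0.2273, and contributing 0 is dominant otherwise.
Only Farah (8/16) clears that bar, contributing 16; the remaining 4 contribute 0. Total contributed: 16.
Zane keeps 16 and receives 4.4 × 16 × 3/16 = 13.20 from the common-amenities fund, for a payoff of 29.20.

29.20 credits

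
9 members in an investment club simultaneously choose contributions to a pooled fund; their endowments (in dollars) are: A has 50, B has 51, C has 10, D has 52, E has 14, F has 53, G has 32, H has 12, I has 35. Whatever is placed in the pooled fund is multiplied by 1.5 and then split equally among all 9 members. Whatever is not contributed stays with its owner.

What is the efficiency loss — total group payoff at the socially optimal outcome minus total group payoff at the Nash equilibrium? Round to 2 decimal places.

The private return per contributed unit is 1.5/9 = 0.1667 < 1 for every player regardless of endowment, so the Nash equilibrium is zero contribution and the group total is Σ E_j = 50 + 51 + 10 + 52 + 14 + 53 + 32 + 12 + 35 = 309.
Each contributed unit returns 1.500 to the group, so the social optimum is full contribution by everyone: group total = 1.500 × 309 = 463.50.
Efficiency loss = (1.500 − 1) × 309 = 154.50.

154.50 dollars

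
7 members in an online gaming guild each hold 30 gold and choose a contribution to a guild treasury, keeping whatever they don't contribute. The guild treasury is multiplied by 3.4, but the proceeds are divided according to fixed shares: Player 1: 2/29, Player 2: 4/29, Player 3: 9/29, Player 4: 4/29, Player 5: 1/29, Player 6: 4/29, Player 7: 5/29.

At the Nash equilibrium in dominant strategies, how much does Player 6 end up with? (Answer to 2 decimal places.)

44.07 gold

Each unit j contributes comes back to j as 3.4 × (j's share), so j prefers to contribute only if that share exceeds 1/3.4 = 0.2941; otherwise keeping the unit dominates.
Only Player 3 (9/29) clears that bar, contributing 30; the remaining 6 contribute 0. Total contributed: 30.
Player 6 keeps 30 and receives 3.4 × 30 × 4/29 = 14.07 from the guild treasury, for a payoff of 44.07.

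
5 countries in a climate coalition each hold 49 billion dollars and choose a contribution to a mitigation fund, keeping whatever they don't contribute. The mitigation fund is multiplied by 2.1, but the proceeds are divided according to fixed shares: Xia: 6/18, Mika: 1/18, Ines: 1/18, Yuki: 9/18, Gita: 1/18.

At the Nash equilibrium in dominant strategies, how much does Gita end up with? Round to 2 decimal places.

A player with share s gets back 2.1·s per unit contributed, so full contribution is dominant for anyone with s > 1/2.1 = 0.4762 and zero contribution is dominant for anyone below.
Only Yuki (9/18) clears that bar, contributing 49; the remaining 4 contribute 0. Total contributed: 49.
Gita keeps 49 and receives 2.1 × 49 × 1/18 = 5.72 from the mitigation fund, for a payoff of 54.72.

54.72 billion dollars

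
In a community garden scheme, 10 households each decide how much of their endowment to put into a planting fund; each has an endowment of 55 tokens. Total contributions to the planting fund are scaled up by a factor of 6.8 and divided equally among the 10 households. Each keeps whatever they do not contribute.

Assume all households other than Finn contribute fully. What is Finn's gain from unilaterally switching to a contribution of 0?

Switching from a contribution of 55 to 0 lets Finn keep an extra 55 tokens, but lowers the planting fund by 55, which costs Finn their own share of that drop: 6.8/10 × 55 = 37.40.
Net gain = 55 − 37.40 = 17.60. The private return per contributed unit (0.6800) is below 1, so free-riding is indeed the best response regardless of what the others do.

17.60 tokens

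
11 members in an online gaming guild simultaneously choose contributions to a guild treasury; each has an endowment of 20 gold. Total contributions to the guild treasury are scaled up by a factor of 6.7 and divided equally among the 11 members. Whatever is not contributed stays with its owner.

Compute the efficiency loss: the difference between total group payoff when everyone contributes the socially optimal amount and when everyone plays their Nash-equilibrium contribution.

1254.00 gold

Each contributed unit returns 6.7/11 = 0.6091 to its contributor — below 1 — so contributing 0 is dominant for every player. At the Nash equilibrium everyone keeps their 20, and the group total is 11 × 20 = 220.
Each contributed unit returns 6.700 to the group as a whole (0.6091 to each of 11 players), which exceeds 1, so the social optimum is full contribution: group total = 6.700 × 220 = 1474.00.
Efficiency loss = 1474.00 − 220 = 1254.00.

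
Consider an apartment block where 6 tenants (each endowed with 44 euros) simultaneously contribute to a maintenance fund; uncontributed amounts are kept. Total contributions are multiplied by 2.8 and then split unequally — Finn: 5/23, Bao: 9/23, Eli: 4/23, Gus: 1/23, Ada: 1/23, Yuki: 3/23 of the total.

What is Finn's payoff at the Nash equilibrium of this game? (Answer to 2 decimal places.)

Each unit j contributes comes back to j as 2.8 × (j's share), so j prefers to contribute only if that share exceeds 1/2.8 = 0.3571; otherwise keeping the unit dominates.
The only share above 0.3571 is Bao's 9/23, contributing 44; the remaining 5 contribute 0. Total contributed: 44.
Finn keeps 44 and receives 2.8 × 44 × 5/23 = 26.78 from the maintenance fund, for a payoff of 70.78.

70.78 euros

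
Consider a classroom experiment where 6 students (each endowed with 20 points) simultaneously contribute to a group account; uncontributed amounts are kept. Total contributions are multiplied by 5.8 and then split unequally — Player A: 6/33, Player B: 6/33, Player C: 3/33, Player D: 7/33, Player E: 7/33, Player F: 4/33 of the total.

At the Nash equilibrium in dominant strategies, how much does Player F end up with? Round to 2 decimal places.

76.24 points

A player with share s gets back 5.8·s per unit contributed, so full contribution is dominant for anyone with s > 1/5.8 = 0.1724 and zero contribution is dominant for anyone below.
Player A, Player B, Player D and Player E clear that bar, contributing 20 each; the remaining 2 contribute 0. Total contributed: 80.
Player F keeps 20 and receives 5.8 × 80 × 4/33 = 56.24 from the group account, for a payoff of 76.24.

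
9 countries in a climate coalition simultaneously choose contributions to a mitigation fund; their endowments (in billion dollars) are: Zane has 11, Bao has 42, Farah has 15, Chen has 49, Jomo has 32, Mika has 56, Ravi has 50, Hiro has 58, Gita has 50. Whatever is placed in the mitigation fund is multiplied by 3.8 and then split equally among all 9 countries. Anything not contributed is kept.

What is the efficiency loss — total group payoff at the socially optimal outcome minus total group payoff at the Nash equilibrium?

1016.40 billion dollars

The private return per contributed unit is 3.8/9 = 0.4222 < 1 for every player regardless of endowment, so the Nash equilibrium is zero contribution and the group total is Σ E_j = 11 + 42 + 15 + 49 + 32 + 56 + 50 + 58 + 50 = 363.
Each contributed unit returns 3.800 to the group, so the social optimum is full contribution by everyone: group total = 3.800 × 363 = 1379.40.
Efficiency loss = (3.800 − 1) × 363 = 1016.40.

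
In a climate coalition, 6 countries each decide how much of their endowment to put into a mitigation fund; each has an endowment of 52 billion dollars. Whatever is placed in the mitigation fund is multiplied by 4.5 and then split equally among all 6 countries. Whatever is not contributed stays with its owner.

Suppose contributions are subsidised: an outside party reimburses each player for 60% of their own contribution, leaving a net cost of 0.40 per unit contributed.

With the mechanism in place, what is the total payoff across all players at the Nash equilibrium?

With the mechanism, a contributed unit returns (4.5/6) / 0.40 = 1.8750 per unit of net cost to the contributor — now above 1 — so contributing fully is weakly dominant for every player.
So the Nash equilibrium is full contribution by all 6; the group earns 6 × (52 × 0.60 + 4.5 × 52) = 1591.20.

1591.20 billion dollars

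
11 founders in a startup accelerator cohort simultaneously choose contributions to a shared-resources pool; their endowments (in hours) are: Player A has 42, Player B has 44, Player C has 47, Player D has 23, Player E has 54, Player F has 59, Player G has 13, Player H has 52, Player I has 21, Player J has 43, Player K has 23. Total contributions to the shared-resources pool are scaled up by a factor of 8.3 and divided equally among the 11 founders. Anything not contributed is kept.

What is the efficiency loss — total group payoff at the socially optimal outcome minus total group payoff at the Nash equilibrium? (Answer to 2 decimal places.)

3073.30 hours

The private return per contributed unit is 8.3/11 = 0.7545 < 1 for every player regardless of endowment, so the Nash equilibrium is zero contribution and the group total is Σ E_j = 42 + 44 + 47 + 23 + 54 + 59 + 13 + 52 + 21 + 43 + 23 = 421.
Each contributed unit returns 8.300 to the group, so the social optimum is full contribution by everyone: group total = 8.300 × 421 = 3494.30.
Efficiency loss = (8.300 − 1) × 421 = 3073.30.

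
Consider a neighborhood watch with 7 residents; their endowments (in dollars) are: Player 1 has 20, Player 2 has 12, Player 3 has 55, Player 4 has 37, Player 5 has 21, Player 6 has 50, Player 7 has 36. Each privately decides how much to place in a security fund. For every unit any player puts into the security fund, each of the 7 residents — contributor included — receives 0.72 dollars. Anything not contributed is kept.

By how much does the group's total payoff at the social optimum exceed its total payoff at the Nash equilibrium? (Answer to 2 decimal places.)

933.24 dollars

The private return per contributed unit is 0.72 < 1 for everyone, so the Nash equilibrium is zero contribution and the group total is Σ E_j = 20 + 12 + 55 + 37 + 21 + 50 + 36 = 231.
Each contributed unit returns 5.040 to the group, so the social optimum is full contribution by everyone: group total = 5.040 × 231 = 1164.24.
Efficiency loss = (5.040 − 1) × 231 = 933.24.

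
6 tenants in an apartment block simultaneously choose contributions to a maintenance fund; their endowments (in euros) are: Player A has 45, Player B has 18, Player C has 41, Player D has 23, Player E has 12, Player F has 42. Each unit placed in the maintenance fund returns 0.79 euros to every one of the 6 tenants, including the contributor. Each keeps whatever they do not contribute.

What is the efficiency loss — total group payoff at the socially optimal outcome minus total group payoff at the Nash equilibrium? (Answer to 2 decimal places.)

The private return per contributed unit is 0.79 < 1 for everyone, so the Nash equilibrium is zero contribution and the group total is Σ E_j = 45 + 18 + 41 + 23 + 12 + 42 = 181.
Each contributed unit returns 4.740 to the group, so the social optimum is full contribution by everyone: group total = 4.740 × 181 = 857.94.
Efficiency loss = (4.740 − 1) × 181 = 676.94.

676.94 euros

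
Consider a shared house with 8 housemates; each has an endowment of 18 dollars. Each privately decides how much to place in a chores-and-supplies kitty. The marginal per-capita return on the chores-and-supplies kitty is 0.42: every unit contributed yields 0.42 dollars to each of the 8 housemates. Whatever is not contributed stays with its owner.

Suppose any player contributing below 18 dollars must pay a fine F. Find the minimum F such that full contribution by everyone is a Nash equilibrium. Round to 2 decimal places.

10.44 dollars

Given the others contribute fully, the best deviation is to contribute 0 (any partial contribution still incurs the fine and gives up units whose private return 0.42 is below 1).
Deviating from 18 to 0 saves 18 dollars but forfeits the deviator's share of the drop in the chores-and-supplies kitty: 0.42 × 18 = 7.56.
So the deviation gain is 18 − 7.56 = 10.44, and the fine must be at least 10.44 dollars to wipe it out.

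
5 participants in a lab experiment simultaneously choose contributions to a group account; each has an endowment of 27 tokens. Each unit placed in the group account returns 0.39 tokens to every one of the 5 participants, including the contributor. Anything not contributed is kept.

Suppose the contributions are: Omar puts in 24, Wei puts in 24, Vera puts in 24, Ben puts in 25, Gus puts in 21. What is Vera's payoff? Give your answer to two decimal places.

Total contributed: 24 + 24 + 24 + 25 + 21 = 118.
Each receives 0.39 × 118 = 46.02 from the group account.
Vera keeps 27 − 24 = 3, so Vera's payoff is 3 + 46.02 = 49.02.

49.02 tokens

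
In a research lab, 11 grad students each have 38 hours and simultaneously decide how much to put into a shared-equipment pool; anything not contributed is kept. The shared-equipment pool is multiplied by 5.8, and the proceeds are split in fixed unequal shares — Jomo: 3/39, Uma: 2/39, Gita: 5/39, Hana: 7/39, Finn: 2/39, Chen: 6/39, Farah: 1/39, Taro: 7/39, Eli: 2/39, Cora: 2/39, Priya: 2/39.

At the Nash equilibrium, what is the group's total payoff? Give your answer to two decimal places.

782.80 hours

Player j's private return per contributed unit is 5.8 × (j's share). Contributing is weakly dominant for j when that share is at least 1/5.8 = 0.1724, and contributing 0 is dominant otherwise.
Hana and Taro clear that bar, contributing 38 each; the remaining 9 contribute 0. Total contributed: 76.
The shared-equipment pool pays out 5.8 × 76 = 440.80 in total (split across the unequal shares, but the aggregate is all that matters for the group sum).
The 9 free-riders keep 38 each, adding 342. Group total = 342 + 440.80 = 782.80.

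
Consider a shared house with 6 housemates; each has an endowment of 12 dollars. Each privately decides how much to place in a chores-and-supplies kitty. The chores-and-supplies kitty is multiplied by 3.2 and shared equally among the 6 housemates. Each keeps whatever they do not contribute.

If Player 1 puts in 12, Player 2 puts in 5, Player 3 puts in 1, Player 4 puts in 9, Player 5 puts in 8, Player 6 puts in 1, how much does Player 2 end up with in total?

26.20 dollars

Total contributed: 12 + 5 + 1 + 9 + 8 + 1 = 36.
Each receives 3.2 × 36 / 6 = 19.20 from the chores-and-supplies kitty.
Player 2 keeps 12 − 5 = 7, so Player 2's payoff is 7 + 19.20 = 26.20.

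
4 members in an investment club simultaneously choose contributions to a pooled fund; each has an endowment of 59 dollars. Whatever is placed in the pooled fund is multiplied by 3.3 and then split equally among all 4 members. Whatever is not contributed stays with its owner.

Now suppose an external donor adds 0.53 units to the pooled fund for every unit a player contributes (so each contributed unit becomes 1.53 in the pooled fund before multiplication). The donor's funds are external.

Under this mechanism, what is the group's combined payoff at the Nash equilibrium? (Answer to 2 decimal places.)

The effective private return per unit is now 3.3 × 1.53 / 4 = 1.2623 > 1, so every player's dominant strategy flips to full contribution.
At the Nash equilibrium everyone contributes 59. Group total payoff = 3.3 × 1.53 × 236 = 1191.56.

1191.56 dollars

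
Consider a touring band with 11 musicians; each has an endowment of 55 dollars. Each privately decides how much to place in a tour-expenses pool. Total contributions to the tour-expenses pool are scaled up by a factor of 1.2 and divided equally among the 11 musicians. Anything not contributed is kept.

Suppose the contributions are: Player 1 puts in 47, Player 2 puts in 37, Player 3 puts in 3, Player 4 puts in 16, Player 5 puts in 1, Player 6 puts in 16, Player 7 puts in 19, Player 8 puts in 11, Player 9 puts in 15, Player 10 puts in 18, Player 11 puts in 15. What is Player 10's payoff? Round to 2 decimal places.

Total contributed: 47 + 37 + 3 + 16 + 1 + 16 + 19 + 11 + 15 + 18 + 15 = 198.
Each receives 1.2 × 198 / 11 = 21.60 from the tour-expenses pool.
Player 10 keeps 55 − 18 = 37, so Player 10's payoff is 37 + 21.60 = 58.60.

58.60 dollars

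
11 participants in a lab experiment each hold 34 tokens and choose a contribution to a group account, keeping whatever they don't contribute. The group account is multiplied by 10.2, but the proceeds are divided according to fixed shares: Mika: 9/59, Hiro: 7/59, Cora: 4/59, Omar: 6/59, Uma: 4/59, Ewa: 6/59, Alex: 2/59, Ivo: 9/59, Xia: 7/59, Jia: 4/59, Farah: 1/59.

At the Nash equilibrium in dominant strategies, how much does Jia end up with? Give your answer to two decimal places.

175.07 tokens

Player j's private return per contributed unit is 10.2 × (j's share). Contributing is weakly dominant for j when that share is at least 1/10.2 = 0.0980, and contributing 0 is dominant otherwise.
The shares above 0.0980 belong to Mika, Hiro, Omar, Ewa, Ivo and Xia, contributing 34 each; the remaining 5 contribute 0. Total contributed: 204.
Jia keeps 34 and receives 10.2 × 204 × 4/59 = 141.07 from the group account, for a payoff of 175.07.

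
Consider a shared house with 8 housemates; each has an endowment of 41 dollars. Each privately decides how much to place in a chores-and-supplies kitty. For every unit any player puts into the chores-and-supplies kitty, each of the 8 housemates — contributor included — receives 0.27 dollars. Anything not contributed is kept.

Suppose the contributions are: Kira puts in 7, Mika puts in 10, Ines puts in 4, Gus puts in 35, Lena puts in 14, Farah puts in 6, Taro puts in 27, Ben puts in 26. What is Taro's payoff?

48.83 dollars

Total contributed: 7 + 10 + 4 + 35 + 14 + 6 + 27 + 26 = 129.
Each receives 0.27 × 129 = 34.83 from the chores-and-supplies kitty.
Taro keeps 41 − 27 = 14, so Taro's payoff is 14 + 34.83 = 48.83.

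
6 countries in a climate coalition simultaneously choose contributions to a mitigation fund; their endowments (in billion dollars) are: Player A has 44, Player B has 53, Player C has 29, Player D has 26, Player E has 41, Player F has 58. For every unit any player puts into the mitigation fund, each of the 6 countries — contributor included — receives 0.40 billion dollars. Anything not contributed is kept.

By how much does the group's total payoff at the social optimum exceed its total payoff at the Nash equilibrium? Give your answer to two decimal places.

The private return per contributed unit is 0.40 < 1 for everyone, so the Nash equilibrium is zero contribution and the group total is Σ E_j = 44 + 53 + 29 + 26 + 41 + 58 = 251.
Each contributed unit returns 2.400 to the group, so the social optimum is full contribution by everyone: group total = 2.400 × 251 = 602.40.
Efficiency loss = (2.400 − 1) × 251 = 351.40.

351.40 billion dollars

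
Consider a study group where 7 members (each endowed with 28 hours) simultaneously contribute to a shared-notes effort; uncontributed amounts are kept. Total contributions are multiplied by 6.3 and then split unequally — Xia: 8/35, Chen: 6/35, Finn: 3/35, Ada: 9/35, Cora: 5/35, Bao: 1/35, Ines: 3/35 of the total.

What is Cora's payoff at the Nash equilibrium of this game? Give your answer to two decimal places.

A player with share s gets back 6.3·s per unit contributed, so full contribution is dominant for anyone with s > 1/6.3 = 0.1587 and zero contribution is dominant for anyone below.
Xia, Chen and Ada clear that bar, contributing 28 each; the remaining 4 contribute 0. Total contributed: 84.
Cora keeps 28 and receives 6.3 × 84 × 5/35 = 75.60 from the shared-notes effort, for a payoff of 103.60.

103.60 hours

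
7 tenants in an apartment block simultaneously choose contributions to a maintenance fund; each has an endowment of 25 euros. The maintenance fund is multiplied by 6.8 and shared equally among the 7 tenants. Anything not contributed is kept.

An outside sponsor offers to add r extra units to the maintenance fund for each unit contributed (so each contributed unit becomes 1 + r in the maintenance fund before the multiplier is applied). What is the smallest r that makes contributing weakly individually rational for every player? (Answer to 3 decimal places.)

0.029

With matching at rate r, one contributed unit becomes (1 + r) in the maintenance fund and returns 6.8 × (1 + r) / 7 to the contributor.
Setting this equal to 1: 1 + r = 7/6.8 = 1.0294.
So the minimum matching rate is r = 1.0294 − 1 = 0.029.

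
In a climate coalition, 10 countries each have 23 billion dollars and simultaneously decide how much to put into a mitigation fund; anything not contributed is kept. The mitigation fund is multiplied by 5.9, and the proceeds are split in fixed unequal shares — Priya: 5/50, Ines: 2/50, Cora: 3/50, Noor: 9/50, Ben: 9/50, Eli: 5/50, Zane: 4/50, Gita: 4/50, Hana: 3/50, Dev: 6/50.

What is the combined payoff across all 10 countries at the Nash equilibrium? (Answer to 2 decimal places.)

Player j's private return per contributed unit is 5.9 × (j's share). Contributing is weakly dominant for j when that share is at least 1/5.9 = 0.1695, and contributing 0 is dominant otherwise.
Noor and Ben clear that bar, contributing 23 each; the remaining 8 contribute 0. Total contributed: 46.
The mitigation fund pays out 5.9 × 46 = 271.40 in total (split across the unequal shares, but the aggregate is all that matters for the group sum).
The 8 free-riders keep 23 each, adding 184. Group total = 184 + 271.40 = 455.40.

455.40 billion dollars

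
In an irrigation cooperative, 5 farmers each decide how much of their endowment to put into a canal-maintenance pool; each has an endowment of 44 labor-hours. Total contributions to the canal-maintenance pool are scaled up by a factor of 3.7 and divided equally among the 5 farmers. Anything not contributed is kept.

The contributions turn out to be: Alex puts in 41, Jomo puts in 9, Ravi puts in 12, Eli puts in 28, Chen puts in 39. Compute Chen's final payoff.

Total contributed: 41 + 9 + 12 + 28 + 39 = 129.
Each receives 3.7 × 129 / 5 = 95.46 from the canal-maintenance pool.
Chen keeps 44 − 39 = 5, so Chen's payoff is 5 + 95.46 = 100.46.

100.46 labor-hours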